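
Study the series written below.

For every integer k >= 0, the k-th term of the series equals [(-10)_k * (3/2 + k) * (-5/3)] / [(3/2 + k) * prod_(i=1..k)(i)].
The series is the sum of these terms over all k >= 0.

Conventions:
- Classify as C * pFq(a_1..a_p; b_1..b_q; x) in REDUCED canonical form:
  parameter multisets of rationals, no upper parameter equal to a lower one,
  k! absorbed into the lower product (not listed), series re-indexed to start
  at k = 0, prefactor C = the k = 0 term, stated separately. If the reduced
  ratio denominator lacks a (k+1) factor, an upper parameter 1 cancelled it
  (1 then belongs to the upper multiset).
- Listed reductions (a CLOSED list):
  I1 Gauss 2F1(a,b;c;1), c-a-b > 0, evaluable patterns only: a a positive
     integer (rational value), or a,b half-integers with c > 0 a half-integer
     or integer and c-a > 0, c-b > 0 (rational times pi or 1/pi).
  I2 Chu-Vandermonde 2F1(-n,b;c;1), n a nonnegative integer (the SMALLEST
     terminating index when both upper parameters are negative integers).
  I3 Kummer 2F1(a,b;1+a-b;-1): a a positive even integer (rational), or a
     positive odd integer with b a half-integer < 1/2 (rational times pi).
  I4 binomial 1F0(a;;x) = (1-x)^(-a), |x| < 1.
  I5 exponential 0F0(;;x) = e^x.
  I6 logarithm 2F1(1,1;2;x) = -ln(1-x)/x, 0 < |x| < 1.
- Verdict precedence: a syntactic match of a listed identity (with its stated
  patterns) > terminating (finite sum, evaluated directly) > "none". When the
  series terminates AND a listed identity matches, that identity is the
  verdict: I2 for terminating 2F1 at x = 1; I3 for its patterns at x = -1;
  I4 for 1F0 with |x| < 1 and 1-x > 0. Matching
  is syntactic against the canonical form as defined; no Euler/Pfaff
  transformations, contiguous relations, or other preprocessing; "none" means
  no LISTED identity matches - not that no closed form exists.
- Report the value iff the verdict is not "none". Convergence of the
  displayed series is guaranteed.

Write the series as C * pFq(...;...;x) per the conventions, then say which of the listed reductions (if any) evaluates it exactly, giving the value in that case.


At argument 1: a 1F0 with upper {-10}, lower {-}, scaled by C = -5/3. Verdict: terminating. (-10)_k vanishes past k = 10, leaving a 11-term sum, computed directly. Exact value: 0.

First insight: t_0 = -5/3 here, and the product of the first k integers (prefactor -5/3) is k!.
Adjacent-term ratio: r(k) = 1 * (k-10) / [(k+1)] - rational; roots negated = parameters, x = 1, C = -5/3.


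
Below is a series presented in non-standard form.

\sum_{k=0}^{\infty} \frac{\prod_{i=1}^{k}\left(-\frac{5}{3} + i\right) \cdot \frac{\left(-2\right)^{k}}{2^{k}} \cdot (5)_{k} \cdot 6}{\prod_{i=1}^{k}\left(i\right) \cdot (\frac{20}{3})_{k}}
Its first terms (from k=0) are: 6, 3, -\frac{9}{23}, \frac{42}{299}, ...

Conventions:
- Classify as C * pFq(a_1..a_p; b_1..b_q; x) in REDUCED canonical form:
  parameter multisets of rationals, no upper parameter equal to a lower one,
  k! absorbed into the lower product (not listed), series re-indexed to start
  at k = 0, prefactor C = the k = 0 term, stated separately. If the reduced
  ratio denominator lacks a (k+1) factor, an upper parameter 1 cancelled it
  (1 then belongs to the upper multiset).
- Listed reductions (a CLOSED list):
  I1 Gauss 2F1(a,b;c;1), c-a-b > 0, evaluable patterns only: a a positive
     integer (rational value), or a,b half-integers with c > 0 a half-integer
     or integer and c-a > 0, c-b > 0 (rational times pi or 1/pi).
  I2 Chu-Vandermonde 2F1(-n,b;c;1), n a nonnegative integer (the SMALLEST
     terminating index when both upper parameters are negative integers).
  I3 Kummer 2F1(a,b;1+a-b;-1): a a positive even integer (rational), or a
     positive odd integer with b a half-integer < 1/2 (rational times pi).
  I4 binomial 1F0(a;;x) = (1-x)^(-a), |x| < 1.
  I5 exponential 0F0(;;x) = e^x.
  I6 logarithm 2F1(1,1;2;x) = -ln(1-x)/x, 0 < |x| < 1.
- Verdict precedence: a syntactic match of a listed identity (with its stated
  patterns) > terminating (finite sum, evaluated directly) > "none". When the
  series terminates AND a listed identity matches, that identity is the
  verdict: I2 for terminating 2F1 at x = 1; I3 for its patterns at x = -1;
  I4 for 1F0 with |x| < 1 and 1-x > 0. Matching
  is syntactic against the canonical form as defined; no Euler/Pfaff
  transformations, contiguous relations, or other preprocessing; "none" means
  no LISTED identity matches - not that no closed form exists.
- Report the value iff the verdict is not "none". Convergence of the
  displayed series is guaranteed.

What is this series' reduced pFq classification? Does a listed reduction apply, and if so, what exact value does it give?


First insight: x = -1 and the running product (prefactor 6) telescopes to a rising factorial.
Adjacent-term ratio: r(k) = -1 * (k-\frac{2}{3}) (k+5) / [(k+\frac{20}{3}) (k+1)] ; factor over Q: parameters, x = -1, and C = 6.

Prefactor 6, argument -1: 2F1 with upper {-\frac{2}{3}, 5} over lower {\frac{20}{3}}. Verdict: none - this 2F1 at x = -1 matches no listed pattern, and upper {-\frac{2}{3}, 5} holds no stopper.


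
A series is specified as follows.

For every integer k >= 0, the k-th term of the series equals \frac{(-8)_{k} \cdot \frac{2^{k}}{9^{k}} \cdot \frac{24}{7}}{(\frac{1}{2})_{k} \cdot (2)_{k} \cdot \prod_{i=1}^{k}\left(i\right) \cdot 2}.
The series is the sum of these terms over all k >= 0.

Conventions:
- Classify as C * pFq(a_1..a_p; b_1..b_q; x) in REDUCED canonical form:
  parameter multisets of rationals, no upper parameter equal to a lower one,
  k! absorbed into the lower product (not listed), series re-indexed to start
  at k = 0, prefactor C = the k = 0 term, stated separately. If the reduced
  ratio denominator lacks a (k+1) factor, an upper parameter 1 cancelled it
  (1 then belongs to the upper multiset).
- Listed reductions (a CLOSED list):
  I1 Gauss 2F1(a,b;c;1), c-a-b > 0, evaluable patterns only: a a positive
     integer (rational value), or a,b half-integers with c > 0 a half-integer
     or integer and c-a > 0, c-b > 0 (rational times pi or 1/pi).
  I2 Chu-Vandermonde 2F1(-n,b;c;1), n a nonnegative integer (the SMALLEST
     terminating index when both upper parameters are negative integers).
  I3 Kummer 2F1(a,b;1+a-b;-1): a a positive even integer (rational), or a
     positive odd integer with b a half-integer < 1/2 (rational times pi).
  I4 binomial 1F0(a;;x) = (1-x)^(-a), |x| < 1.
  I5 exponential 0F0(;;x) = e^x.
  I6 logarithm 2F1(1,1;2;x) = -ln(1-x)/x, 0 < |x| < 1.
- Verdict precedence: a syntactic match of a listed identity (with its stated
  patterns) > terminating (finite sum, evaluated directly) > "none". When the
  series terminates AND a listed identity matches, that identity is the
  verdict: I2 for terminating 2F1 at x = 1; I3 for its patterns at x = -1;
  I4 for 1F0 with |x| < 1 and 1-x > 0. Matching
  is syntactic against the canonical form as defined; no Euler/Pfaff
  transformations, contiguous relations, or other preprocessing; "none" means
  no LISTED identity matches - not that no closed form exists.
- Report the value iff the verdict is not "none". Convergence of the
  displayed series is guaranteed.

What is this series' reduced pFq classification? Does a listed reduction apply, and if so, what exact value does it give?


At argument \frac{2}{9}: a 1F2 with upper {-8}, lower {\frac{1}{2}, 2}, scaled by C = \frac{12}{7}. Verdict: terminating. (-8)_k vanishes past k = 8, leaving a 9-term sum, computed directly. Sum: -\frac{68409037632580396}{82457656755098625}.

Key step: with t_0 = \frac{12}{7}, the constant factors (C = 12/7, x = 2/9) combine into one prefactor.
Step ratio: r(k) = \frac{2}{9} * (k-8) / [(k+\frac{1}{2}) (k+2) (k+1)] ; factor over Q: parameters, x = \frac{2}{9}, and C = \frac{12}{7}.


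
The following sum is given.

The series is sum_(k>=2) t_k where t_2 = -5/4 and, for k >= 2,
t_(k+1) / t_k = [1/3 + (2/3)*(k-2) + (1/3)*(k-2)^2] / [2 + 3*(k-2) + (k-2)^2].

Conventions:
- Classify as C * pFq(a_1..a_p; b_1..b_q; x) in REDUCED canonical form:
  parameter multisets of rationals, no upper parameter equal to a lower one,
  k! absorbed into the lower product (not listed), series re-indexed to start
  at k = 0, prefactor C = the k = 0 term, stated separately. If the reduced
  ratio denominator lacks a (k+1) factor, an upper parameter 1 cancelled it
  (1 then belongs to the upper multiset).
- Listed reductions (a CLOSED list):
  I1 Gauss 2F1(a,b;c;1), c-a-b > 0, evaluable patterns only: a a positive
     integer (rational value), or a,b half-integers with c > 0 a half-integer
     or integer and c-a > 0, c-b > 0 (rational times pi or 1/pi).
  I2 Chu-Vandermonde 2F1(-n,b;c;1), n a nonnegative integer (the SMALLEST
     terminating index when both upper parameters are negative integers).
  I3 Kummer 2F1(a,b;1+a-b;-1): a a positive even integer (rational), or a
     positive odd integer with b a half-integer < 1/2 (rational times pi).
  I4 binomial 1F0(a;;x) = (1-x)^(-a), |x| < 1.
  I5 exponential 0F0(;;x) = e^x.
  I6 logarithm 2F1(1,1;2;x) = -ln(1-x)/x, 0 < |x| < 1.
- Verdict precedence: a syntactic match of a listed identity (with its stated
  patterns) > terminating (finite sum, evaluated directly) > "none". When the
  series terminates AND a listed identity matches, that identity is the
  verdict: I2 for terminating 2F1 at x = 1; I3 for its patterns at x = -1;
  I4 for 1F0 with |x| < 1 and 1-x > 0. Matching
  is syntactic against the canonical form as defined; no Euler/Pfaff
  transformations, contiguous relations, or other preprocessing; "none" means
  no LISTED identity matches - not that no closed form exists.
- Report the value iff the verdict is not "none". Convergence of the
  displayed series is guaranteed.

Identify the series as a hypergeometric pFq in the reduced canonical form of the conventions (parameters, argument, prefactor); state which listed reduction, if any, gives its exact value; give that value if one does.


The tell: t_0 = -5/4 here, and the expanded ratio factors over Q; C = -5/4, roots give parameters.
Adjacent-term ratio: r(k) = (1/3) * (k+1) (k+1) / [(k+2) (k+1)] - poly over poly, x = (1/3) from leading terms; C = -5/4 at k = 0.

At argument 1/3: a 2F1 with upper {1, 1}, lower {2}, scaled by C = -5/4. Verdict: the I6 logarithm reduction fires (the logarithm: parameters (1,1;2), x = 1/3). Hence: (15/4) * ln(2/3).


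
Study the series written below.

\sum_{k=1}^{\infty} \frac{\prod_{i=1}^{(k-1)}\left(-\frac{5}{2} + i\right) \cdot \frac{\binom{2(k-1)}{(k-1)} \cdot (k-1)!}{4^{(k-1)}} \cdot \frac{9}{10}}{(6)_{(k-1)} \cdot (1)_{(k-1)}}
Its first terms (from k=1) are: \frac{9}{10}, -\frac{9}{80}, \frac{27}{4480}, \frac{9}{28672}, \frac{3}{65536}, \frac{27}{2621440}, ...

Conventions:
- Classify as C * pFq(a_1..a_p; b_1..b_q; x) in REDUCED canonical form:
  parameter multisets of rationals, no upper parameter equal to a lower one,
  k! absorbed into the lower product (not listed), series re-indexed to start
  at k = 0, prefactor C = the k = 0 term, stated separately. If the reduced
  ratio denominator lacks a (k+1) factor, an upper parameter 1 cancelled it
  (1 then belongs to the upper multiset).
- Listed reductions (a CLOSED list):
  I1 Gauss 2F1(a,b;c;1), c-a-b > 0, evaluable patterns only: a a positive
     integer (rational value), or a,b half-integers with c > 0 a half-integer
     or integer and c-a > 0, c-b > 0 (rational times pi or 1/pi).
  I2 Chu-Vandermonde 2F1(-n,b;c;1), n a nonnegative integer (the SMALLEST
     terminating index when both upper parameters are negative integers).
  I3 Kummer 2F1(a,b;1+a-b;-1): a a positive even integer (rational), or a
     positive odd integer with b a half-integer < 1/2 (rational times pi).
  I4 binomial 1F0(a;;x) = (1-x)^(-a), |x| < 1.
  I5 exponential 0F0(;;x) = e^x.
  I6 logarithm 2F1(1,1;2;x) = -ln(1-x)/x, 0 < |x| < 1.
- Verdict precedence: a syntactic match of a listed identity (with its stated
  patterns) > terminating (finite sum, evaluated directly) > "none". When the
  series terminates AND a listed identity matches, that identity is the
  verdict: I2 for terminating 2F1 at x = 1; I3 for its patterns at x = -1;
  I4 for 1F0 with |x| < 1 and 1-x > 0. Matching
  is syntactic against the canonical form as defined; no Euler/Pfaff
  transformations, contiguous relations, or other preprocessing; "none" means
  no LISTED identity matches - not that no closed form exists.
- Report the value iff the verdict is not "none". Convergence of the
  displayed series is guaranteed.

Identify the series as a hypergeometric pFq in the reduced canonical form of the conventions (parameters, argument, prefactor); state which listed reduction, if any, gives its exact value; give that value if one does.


x = 1 here; the reduced form reads 2F1, upper {-\frac{3}{2}, \frac{1}{2}}, lower {6}, C = \frac{9}{10}. Verdict at x = 1: Gauss (I1, half-integer pattern) matches (x = 1; upper {-\frac{3}{2}, \frac{1}{2}} half-integers, c = 6 in the evaluable pattern). Sum: \frac{262144}{105105} / \pi.

Key step: t_0 being \frac{9}{10}, C(2k,k) (C = 9/10) equals 4^k (1/2)_k / k!.
Consecutive-term ratio: r(k) = 1 * (k-\frac{3}{2}) (k+\frac{1}{2}) / [(k+6) (k+1)] - poly over poly, x = 1 from leading terms; C = \frac{9}{10} at k = 0.


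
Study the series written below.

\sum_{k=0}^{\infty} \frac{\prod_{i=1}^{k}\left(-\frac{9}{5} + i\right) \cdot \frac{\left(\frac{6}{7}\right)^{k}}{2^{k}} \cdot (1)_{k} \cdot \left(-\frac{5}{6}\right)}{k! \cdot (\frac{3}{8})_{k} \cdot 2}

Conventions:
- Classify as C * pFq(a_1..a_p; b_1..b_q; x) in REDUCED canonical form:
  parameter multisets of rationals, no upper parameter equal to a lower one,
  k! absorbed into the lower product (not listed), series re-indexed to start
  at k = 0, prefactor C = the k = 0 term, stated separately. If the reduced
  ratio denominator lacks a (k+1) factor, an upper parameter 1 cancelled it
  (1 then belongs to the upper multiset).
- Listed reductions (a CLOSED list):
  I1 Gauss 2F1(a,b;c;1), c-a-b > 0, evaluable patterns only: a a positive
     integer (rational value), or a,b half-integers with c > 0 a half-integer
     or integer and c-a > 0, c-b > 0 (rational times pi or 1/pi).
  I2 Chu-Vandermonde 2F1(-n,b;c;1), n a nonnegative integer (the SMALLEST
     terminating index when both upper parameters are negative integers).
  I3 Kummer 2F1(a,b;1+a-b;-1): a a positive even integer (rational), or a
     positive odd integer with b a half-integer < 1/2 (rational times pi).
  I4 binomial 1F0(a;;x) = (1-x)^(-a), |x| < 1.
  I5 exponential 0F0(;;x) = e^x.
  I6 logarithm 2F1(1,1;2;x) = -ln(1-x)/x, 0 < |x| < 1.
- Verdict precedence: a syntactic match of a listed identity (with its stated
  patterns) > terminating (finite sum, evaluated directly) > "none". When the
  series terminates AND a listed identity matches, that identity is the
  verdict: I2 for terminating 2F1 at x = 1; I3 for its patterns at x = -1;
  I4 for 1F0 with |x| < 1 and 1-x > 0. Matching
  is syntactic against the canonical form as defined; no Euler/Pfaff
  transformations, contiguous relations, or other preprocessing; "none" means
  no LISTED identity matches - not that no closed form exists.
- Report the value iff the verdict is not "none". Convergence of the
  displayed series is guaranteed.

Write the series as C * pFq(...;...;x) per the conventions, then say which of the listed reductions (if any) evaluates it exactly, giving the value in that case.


Canonical form: C = -\frac{5}{12} times 2F1 with upper {-\frac{4}{5}, 1}, lower {\frac{3}{8}}, x = \frac{3}{7}. Verdict: none here - no I1-I6 shape fits x = \frac{3}{7} with lower {\frac{3}{8}}.

Key observation: x = \frac{3}{7} and the two k-th powers (C = -5/12) combine into one argument.
Consecutive-term ratio: r(k) = \frac{3}{7} * (k-\frac{4}{5}) (k+1) / [(k+\frac{3}{8}) (k+1)] - rational in k, leading ratio \frac{3}{7}; with t_0 = -\frac{5}{12}, classification follows.


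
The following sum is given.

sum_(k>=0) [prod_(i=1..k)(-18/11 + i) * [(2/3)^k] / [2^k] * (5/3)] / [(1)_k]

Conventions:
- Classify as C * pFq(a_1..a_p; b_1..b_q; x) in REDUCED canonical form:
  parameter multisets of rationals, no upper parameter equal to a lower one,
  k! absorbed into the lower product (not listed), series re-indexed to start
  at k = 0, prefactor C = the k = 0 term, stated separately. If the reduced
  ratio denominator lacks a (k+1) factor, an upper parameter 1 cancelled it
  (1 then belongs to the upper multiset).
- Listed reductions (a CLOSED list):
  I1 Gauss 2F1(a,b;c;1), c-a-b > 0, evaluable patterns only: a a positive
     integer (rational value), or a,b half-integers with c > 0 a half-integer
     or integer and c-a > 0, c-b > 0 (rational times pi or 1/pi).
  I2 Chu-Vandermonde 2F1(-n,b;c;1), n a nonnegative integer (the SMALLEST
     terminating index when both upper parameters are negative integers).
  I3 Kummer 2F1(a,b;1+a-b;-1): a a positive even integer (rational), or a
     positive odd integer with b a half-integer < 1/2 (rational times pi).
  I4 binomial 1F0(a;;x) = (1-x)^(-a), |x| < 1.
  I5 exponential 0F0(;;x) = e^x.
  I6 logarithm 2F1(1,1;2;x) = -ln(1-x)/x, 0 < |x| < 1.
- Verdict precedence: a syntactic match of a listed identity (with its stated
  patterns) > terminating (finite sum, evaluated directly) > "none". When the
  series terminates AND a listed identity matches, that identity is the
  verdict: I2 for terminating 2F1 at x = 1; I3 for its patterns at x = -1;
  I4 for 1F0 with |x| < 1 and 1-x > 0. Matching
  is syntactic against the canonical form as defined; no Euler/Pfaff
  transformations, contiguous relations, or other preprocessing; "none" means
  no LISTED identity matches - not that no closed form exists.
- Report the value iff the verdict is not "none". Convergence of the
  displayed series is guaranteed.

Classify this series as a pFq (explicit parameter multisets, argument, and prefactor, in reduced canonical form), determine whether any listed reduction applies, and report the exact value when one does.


Key observation: with t_0 = 5/3, (1)_k (C = 5/3, x = 1/3) is k! itself.
Consecutive-term ratio: r(k) = (1/3) * (k-7/11) / [(k+1)] - rational in k, leading ratio (1/3); with t_0 = 5/3, classification follows.

This is 5/3 * 1F0(-7/11; -; 1/3) in reduced canonical form. Verdict at x = 1/3: the I4 binomial reduction matches (the 1F0 binomial series: exponent 7/11, x = 1/3). Value: (5/3) * (2/3)^(7/11).


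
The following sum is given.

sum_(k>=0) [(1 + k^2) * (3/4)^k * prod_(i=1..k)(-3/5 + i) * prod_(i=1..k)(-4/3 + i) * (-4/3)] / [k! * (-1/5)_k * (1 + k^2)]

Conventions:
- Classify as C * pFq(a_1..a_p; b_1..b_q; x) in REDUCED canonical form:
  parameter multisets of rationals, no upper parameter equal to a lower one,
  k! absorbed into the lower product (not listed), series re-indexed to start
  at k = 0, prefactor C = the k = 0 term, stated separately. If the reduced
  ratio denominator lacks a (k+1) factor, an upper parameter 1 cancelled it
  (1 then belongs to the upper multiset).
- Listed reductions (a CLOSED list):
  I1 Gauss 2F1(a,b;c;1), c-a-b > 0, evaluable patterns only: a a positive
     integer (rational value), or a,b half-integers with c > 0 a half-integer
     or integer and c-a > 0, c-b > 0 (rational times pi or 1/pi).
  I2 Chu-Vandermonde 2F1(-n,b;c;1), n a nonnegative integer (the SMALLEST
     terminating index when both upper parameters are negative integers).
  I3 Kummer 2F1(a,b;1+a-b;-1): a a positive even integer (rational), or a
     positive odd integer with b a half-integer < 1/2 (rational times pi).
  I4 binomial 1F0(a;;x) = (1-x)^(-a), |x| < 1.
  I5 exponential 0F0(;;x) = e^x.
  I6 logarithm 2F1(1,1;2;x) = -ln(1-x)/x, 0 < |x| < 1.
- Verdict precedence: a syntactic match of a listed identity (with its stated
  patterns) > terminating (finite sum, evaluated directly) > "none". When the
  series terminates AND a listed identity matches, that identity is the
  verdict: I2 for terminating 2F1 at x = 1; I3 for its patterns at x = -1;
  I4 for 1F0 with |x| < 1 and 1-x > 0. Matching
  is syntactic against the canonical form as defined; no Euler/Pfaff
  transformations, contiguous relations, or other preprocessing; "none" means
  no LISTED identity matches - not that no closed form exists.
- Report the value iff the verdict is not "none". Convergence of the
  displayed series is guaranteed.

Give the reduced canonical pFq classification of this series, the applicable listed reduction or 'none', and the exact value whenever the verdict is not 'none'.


x = 3/4 here; the reduced form reads 2F1, upper {-1/3, 2/5}, lower {-1/5}, C = -4/3. Verdict: none. Every listed pattern misses the 2F1 form at 3/4, upper {-1/3, 2/5}.

The tell: with t_0 = -4/3, the running product (C = -4/3, x = 3/4) telescopes to a rising factorial.
Adjacent-term ratio: r(k) = (3/4) * (k-1/3) (k+2/5) / [(k-1/5) (k+1)] - rational in k, leading ratio (3/4); with t_0 = -4/3, classification follows.


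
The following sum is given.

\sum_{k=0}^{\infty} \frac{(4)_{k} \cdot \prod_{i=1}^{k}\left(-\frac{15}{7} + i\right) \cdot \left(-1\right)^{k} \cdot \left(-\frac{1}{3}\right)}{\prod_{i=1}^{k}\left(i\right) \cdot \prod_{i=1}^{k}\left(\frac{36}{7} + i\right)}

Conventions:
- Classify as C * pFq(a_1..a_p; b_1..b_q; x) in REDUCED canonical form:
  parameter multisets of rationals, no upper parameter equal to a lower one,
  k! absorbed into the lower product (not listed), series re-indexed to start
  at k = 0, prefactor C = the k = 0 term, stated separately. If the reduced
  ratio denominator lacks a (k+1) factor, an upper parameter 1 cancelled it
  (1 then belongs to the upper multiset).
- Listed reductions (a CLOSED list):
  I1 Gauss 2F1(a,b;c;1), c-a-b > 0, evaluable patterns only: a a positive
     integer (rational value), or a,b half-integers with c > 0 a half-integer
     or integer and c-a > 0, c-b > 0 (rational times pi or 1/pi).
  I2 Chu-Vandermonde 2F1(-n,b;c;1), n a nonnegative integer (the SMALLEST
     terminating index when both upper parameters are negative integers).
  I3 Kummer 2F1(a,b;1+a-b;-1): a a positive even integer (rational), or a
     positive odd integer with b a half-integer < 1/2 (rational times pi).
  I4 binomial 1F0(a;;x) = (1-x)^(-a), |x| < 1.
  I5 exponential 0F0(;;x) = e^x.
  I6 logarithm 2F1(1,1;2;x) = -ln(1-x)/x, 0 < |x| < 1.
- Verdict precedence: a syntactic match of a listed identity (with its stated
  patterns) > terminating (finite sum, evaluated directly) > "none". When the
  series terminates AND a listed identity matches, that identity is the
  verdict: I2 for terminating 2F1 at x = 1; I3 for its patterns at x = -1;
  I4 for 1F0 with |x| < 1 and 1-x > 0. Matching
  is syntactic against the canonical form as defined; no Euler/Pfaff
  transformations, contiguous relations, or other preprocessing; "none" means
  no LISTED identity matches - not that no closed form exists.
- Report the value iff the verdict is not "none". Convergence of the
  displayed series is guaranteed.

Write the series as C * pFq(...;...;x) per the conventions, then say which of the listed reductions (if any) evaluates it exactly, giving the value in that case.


The series (x = -1) is 2F1: upper {-\frac{8}{7}, 4}, lower {\frac{43}{7}}, prefactor -\frac{1}{3}. Verdict: the Kummer evaluation I3 applies (x = -1; c = \frac{43}{7} equals 1+a-b for upper {-\frac{8}{7}, 4}: listed pattern). Value: -\frac{29}{49}.

First insight: from the first term -\frac{1}{3}: the lower running product (C = -1/3, x = -1) is a rising factorial.
Consecutive-term ratio: r(k) = -1 * (k-\frac{8}{7}) (k+4) / [(k+\frac{43}{7}) (k+1)] - rational; roots negated = parameters, x = -1, C = -\frac{1}{3}.


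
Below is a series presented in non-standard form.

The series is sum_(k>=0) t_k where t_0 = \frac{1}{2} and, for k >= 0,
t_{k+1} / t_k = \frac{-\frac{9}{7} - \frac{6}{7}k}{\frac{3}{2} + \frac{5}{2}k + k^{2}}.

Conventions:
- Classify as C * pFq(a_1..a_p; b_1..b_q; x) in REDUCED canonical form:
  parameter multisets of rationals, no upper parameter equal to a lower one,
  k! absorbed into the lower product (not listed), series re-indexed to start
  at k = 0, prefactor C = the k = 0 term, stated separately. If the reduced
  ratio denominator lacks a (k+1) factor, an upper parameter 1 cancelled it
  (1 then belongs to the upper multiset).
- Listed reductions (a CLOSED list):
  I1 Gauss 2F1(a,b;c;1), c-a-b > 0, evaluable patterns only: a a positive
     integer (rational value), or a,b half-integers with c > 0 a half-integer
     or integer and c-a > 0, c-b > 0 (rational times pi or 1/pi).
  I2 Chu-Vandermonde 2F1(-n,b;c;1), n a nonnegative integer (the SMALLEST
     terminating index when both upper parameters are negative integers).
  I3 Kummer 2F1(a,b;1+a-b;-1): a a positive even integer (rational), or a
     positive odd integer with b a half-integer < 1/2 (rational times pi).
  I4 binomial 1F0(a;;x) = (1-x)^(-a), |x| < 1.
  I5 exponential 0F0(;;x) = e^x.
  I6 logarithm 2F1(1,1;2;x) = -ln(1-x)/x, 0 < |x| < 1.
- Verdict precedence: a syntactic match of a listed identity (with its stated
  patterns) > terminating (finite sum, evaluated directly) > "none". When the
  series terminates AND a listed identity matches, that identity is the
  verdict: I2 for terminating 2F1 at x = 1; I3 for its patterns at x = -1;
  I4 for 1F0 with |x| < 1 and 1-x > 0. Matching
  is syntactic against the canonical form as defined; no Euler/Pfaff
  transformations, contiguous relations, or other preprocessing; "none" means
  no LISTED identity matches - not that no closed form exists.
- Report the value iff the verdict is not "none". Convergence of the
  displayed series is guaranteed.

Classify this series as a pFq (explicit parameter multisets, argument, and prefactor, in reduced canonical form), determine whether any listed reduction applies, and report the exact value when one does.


With C = \frac{1}{2}: the canonical form is 0F0(-; -; -\frac{6}{7}). Verdict: the I5 exponential reduction fires (the 0F0 exponential series at x = -\frac{6}{7}). Sum: \frac{1}{2} \cdot e^{-\frac{6}{7}}.

Key step: t_0 being \frac{1}{2}, the expanded ratio factors over Q; prefactor 1/2, roots give parameters.
Ratio: r(k) = -\frac{6}{7} * 1 / [(k+1)] - rational in k. x = -\frac{6}{7}; t_0 = \frac{1}{2}; negate the roots.


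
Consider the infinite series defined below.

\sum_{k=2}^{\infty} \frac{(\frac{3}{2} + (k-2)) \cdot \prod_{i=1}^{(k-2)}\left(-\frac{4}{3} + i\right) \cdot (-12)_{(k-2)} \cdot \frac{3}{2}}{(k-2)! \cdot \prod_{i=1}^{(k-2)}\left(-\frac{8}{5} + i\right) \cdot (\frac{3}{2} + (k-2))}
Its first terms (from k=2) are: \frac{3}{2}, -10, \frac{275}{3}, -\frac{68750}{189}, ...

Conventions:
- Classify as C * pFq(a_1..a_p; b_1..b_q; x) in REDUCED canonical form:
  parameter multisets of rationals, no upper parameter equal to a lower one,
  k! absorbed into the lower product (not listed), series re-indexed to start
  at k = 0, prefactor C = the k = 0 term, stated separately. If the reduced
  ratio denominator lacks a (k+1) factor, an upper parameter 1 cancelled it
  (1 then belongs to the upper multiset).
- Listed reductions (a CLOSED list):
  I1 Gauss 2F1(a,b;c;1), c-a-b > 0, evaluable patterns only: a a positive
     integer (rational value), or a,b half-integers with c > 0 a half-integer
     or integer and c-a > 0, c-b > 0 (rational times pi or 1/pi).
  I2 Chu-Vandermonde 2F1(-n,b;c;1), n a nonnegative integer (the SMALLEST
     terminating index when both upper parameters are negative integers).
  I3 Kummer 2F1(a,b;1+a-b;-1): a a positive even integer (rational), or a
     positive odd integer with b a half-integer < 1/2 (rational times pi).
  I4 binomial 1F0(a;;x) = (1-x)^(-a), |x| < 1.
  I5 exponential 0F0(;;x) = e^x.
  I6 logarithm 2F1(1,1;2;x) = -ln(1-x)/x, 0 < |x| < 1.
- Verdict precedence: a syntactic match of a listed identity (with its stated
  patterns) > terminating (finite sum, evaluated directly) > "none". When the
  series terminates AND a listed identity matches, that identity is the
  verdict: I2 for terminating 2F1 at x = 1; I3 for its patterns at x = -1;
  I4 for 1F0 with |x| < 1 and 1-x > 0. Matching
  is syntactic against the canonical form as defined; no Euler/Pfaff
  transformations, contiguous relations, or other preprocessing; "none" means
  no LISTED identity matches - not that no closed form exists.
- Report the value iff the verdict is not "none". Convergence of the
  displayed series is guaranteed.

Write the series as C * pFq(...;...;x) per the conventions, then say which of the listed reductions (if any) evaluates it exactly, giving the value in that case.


This is \frac{3}{2} * 2F1(-12, -\frac{1}{3}; -\frac{3}{5}; 1) in reduced canonical form. Verdict: Chu-Vandermonde (I2) matches (terminating 2F1 at x = 1 with n = 12, b = -1/3, c = -\frac{3}{5}). Exact value: \frac{80640279522433}{30542165110152}.

Key observation: t_0 being \frac{3}{2}, k + 3/2 divides numerator and denominator alike; prefactor 3/2 after cancelling.
Ratio: r(k) = 1 * (k-12) (k-\frac{1}{3}) / [(k-\frac{3}{5}) (k+1)] - rational; roots negated = parameters, x = 1, C = \frac{3}{2}.


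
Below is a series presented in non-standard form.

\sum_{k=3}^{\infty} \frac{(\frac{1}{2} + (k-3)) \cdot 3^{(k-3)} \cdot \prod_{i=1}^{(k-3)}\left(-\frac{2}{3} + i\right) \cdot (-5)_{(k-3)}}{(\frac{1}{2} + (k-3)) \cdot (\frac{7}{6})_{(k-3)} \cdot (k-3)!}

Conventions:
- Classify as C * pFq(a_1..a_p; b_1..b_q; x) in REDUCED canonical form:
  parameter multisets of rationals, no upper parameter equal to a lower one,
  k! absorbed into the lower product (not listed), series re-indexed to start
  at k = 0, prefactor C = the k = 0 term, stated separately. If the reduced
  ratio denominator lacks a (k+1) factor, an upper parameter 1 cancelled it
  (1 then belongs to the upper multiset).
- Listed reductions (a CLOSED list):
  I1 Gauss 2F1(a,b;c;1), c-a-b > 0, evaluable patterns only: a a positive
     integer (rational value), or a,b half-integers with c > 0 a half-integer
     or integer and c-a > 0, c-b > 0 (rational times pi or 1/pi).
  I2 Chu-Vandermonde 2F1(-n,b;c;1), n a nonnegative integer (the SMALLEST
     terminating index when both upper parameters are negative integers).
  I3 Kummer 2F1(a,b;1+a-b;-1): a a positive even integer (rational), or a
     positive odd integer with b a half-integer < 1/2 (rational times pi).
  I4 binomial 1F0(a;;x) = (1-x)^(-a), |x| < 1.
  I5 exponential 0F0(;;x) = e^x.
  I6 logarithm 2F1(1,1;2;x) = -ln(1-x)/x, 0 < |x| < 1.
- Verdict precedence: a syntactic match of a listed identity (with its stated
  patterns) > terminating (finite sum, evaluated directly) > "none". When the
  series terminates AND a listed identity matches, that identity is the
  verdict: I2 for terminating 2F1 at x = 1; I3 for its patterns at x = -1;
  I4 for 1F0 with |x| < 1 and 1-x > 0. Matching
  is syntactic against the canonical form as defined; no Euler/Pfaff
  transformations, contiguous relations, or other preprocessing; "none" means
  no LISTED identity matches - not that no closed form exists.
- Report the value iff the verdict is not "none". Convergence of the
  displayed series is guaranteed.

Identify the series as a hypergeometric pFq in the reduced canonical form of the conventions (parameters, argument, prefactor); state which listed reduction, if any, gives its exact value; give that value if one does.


With C = 1: the canonical form is 2F1(-5, \frac{1}{3}; \frac{7}{6}; 3). Verdict: terminating - the sum ends at index 5 because -5 is a negative integer; exact evaluation follows. Sum: -\frac{60829}{38285}.

First insight: t_0 = 1 here, and the factor k + 1/2 cancels (top and bottom), leaving prefactor 1.
Term ratio: r(k) = 3 * (k-5) (k+\frac{1}{3}) / [(k+\frac{7}{6}) (k+1)] - poly over poly, x = 3 from leading terms; C = 1 at k = 0.


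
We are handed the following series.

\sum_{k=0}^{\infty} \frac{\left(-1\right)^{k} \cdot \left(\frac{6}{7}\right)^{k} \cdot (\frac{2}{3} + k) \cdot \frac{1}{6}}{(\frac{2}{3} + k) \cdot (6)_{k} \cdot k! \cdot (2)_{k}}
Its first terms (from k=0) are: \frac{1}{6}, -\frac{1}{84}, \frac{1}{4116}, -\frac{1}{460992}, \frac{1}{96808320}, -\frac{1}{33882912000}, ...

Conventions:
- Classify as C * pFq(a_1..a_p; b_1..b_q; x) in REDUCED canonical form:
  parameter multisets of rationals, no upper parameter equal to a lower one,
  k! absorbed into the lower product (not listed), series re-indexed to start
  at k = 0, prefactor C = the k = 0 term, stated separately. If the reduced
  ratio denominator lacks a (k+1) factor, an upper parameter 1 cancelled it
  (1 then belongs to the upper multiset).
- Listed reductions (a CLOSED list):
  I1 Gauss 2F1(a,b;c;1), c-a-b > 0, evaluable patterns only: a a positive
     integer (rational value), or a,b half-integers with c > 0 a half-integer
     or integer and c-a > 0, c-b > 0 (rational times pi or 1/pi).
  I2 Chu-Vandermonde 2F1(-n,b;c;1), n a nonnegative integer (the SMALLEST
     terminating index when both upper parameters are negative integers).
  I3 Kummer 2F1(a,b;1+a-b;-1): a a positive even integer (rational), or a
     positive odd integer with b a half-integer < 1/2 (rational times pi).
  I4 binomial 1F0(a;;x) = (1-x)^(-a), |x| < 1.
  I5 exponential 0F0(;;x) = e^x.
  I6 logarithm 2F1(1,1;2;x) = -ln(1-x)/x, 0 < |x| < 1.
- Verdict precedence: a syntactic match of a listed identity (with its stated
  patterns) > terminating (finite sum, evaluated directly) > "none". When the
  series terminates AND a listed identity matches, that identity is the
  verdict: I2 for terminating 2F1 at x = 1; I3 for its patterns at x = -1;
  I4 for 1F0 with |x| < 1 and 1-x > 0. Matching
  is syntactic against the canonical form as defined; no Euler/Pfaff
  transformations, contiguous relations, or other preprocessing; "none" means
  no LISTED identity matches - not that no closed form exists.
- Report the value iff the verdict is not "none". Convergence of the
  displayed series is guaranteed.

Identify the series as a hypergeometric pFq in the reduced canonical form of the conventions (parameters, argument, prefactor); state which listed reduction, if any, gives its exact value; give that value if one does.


Classification (C = \frac{1}{6}): 0F2 with upper {-}, lower {2, 6}, argument x = -\frac{6}{7}. Verdict: none (x = -\frac{6}{7}): each listed identity misses the multisets {-} ; {2, 6}.

Key observation: x = -\frac{6}{7} and the (-1)^k factor (C = 1/6, x = -6/7) folds into the argument's sign.
Ratio: r(k) = -\frac{6}{7} * 1 / [(k+2) (k+6) (k+1)] - rational; roots negated = parameters, x = -\frac{6}{7}, C = \frac{1}{6}.


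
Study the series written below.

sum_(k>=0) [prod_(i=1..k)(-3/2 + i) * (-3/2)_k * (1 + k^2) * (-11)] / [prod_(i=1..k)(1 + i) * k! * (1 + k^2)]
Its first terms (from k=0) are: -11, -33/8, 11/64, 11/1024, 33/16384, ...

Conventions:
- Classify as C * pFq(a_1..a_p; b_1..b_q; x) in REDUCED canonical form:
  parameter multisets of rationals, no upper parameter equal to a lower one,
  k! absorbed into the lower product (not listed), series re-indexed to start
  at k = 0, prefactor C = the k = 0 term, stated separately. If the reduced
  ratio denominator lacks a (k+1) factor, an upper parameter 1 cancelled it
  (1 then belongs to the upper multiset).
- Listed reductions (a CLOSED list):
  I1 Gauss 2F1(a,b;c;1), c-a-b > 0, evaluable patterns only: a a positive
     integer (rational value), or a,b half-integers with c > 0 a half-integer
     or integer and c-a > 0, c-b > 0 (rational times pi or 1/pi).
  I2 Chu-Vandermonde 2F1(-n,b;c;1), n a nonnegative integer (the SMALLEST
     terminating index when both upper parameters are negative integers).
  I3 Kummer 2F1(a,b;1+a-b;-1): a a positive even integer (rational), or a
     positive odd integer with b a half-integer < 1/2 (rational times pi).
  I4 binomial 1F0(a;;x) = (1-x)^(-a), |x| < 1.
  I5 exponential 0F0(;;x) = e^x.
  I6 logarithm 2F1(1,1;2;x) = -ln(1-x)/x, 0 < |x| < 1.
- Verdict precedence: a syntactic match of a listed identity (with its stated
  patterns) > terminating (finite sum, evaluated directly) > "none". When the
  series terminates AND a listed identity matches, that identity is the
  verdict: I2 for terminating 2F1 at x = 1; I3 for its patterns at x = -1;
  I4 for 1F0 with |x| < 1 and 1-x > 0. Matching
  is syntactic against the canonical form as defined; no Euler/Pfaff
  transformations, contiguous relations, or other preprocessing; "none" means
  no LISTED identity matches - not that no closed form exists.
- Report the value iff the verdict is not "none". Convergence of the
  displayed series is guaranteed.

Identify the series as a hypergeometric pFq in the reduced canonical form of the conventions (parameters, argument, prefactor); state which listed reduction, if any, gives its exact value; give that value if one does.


The series (x = 1) is 2F1: upper {-3/2, -1/2}, lower {2}, prefactor -11. Verdict at x = 1: Gauss's theorem I1 (half-integer case) matches (x = 1; upper {-3/2, -1/2} half-integers, c = 2 in the evaluable pattern). Sum: (-704/15) / pi.

Key observation: t_0 = -11 here, and the running product (C = -11, x = 1) telescopes to a rising factorial.
Ratio: r(k) = 1 * (k-3/2) (k-1/2) / [(k+2) (k+1)] - rational in k, leading ratio 1; with t_0 = -11, classification follows.


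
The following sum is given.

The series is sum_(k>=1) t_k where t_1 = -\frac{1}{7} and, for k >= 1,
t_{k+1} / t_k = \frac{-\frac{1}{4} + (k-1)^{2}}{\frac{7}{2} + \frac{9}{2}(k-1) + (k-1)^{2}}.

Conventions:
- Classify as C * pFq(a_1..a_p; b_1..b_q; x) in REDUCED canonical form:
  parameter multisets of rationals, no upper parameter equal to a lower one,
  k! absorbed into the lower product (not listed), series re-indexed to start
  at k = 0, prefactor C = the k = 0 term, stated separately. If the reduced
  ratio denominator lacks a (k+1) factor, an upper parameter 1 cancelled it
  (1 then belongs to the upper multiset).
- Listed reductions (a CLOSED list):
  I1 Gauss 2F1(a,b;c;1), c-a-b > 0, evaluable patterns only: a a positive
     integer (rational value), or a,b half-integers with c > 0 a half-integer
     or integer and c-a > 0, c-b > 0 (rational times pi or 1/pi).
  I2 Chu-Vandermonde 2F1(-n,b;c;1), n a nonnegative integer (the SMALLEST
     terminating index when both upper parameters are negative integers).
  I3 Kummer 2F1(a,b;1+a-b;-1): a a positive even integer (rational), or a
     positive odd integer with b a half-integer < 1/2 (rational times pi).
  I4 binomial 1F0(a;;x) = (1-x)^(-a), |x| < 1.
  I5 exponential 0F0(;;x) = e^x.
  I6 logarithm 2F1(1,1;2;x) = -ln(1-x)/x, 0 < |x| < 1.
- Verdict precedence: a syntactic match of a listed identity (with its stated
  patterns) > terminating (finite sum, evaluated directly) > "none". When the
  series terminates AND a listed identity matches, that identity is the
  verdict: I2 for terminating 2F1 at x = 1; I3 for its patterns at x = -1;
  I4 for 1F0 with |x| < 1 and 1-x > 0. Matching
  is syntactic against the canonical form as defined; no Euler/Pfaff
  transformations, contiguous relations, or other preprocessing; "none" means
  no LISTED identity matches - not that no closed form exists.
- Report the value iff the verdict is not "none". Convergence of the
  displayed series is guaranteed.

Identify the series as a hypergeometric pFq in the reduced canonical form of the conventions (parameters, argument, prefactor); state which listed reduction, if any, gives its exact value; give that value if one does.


With C = -\frac{1}{7}: the canonical form is 2F1(-\frac{1}{2}, \frac{1}{2}; \frac{7}{2}; 1). Verdict: the half-integer Gauss pattern (I1) matches (x = 1; upper {-\frac{1}{2}, \frac{1}{2}} half-integers, c = \frac{7}{2} in the evaluable pattern). Hence: \left(-\frac{75}{1792}\right) \cdot \pi.

The tell: with t_0 = -\frac{1}{7}, factor the ratio over Q (C = -1/7, x = 1): negated roots = parameters.
Adjacent-term ratio: r(k) = 1 * (k-\frac{1}{2}) (k+\frac{1}{2}) / [(k+\frac{7}{2}) (k+1)] - poly over poly, x = 1 from leading terms; C = -\frac{1}{7} at k = 0.


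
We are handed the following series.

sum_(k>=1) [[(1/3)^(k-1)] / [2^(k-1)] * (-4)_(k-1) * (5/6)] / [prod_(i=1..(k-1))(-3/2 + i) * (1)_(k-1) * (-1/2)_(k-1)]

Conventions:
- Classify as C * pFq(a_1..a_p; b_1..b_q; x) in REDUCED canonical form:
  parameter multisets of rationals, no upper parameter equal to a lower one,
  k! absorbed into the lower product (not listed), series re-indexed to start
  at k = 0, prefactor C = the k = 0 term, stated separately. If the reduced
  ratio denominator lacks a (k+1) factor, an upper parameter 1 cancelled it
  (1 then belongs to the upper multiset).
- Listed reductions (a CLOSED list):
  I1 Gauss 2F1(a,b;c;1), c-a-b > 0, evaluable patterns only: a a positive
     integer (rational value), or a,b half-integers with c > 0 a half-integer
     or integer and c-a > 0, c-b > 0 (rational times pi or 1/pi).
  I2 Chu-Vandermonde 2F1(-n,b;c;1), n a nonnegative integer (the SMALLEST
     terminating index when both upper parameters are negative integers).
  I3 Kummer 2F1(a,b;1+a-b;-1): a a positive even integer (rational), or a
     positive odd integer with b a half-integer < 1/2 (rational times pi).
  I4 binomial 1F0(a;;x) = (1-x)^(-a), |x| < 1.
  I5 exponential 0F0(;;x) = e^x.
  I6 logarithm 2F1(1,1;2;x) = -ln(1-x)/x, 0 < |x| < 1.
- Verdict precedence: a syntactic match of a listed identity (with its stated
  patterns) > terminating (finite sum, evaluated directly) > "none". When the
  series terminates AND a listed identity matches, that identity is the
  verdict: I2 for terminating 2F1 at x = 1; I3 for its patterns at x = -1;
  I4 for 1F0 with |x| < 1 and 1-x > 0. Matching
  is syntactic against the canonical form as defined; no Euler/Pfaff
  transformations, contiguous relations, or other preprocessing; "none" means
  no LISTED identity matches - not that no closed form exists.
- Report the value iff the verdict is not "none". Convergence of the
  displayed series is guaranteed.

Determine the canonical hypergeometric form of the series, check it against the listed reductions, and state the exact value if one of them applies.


x = 1/6 here; the reduced form reads 1F2, upper {-4}, lower {-1/2, -1/2}, C = 5/6. Verdict: terminating. (-4)_k vanishes past k = 4, leaving a 5-term sum, computed directly. Its exact value is 15841/21870.

The tell: t_0 = 5/6 here, and the lower running product (C = 5/6) is a rising factorial.
Ratio: r(k) = (1/6) * (k-4) / [(k-1/2) (k-1/2) (k+1)] - poly over poly, x = (1/6) from leading terms; C = 5/6 at k = 0.
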